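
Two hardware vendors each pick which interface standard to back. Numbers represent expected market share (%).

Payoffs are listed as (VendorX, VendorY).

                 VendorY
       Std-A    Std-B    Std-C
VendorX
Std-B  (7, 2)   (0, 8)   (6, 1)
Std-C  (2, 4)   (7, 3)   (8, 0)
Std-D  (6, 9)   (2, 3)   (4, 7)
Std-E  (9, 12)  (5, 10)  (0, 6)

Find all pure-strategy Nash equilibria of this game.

Mark each player's best response to every combination of opponents' strategies; a profile where every player is best-responding is a pure Nash equilibrium.
VendorX against Std-A: payoffs 7, 2, 6, 9 → best response Std-E.
VendorX against Std-B: payoffs 0, 7, 2, 5 → best response Std-C.
VendorX against Std-C: payoffs 6, 8, 4, 0 → best response Std-C.
VendorY against Std-B: payoffs 2, 8, 1 → best response Std-B.
VendorY against Std-C: payoffs 4, 3, 0 → best response Std-A.
VendorY against Std-D: payoffs 9, 3, 7 → best response Std-A.
VendorY against Std-E: payoffs 12, 10, 6 → best response Std-A.
Mutual best responses: (Std-E, Std-A).

Pure NE: (Std-E, Std-A)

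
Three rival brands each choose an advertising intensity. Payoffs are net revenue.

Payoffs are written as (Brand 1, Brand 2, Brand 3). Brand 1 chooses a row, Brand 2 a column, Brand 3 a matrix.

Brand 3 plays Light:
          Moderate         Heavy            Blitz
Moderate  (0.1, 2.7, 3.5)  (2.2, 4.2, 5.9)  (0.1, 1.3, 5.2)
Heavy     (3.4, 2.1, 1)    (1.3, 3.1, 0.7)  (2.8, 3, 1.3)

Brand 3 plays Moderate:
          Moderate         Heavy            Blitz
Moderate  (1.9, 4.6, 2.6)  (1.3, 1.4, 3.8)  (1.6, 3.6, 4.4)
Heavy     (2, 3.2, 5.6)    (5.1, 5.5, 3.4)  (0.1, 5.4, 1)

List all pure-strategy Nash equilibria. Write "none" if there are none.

The pure Nash equilibria are (Moderate, Heavy, Light) and (Heavy, Heavy, Moderate).

(Moderate, Moderate, Light): Brand 1 can switch to Heavy (0.1 → 3.4). Not NE.
(Moderate, Moderate, Moderate): Brand 1 can switch to Heavy (1.9 → 2). Not NE.
(Moderate, Heavy, Light): Brand 1 gets 2.2, best alternative 1.3; Brand 2 gets 4.2, best alternative 2.7; Brand 3 gets 5.9, best alternative 3.8. No profitable deviation — NE.
(Moderate, Heavy, Moderate): Brand 1 can switch to Heavy (1.3 → 5.1). Not NE.
(Moderate, Blitz, Light): Brand 1 can switch to Heavy (0.1 → 2.8). Not NE.
(Moderate, Blitz, Moderate): Brand 2 can switch to Moderate (3.6 → 4.6). Not NE.
(Heavy, Moderate, Light): Brand 2 can switch to Heavy (2.1 → 3.1). Not NE.
(Heavy, Moderate, Moderate): Brand 2 can switch to Heavy (3.2 → 5.5). Not NE.
(Heavy, Heavy, Light): Brand 1 can switch to Moderate (1.3 → 2.2). Not NE.
(Heavy, Heavy, Moderate): Brand 1 gets 5.1, best alternative 1.3; Brand 2 gets 5.5, best alternative 5.4; Brand 3 gets 3.4, best alternative 0.7. No profitable deviation — NE.
(Heavy, Blitz, Light): Brand 2 can switch to Heavy (3 → 3.1). Not NE.
(Heavy, Blitz, Moderate): Brand 1 can switch to Moderate (0.1 → 1.6). Not NE.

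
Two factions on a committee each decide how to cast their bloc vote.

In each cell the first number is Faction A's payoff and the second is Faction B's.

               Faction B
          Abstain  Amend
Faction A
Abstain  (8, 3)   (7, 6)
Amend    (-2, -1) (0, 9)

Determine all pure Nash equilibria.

For each player, find the best response to each opponent profile; mutual best responses are the pure NE.
Faction A against Abstain: payoffs 8, -2 → best response Abstain.
Faction A against Amend: payoffs 7, 0 → best response Abstain.
Faction B against Abstain: payoffs 3, 6 → best response Amend.
Faction B against Amend: payoffs -1, 9 → best response Amend.
Mutual best responses: (Abstain, Amend).

(Abstain, Amend)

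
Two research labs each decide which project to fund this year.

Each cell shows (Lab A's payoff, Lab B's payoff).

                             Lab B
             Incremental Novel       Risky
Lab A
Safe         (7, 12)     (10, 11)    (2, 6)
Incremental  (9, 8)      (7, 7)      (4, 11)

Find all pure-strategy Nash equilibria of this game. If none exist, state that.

Lab A against Incremental: payoffs 7, 9 → best response Incremental.
Lab A against Novel: payoffs 10, 7 → best response Safe.
Lab A against Risky: payoffs 2, 4 → best response Incremental.
Lab B against Safe: payoffs 12, 11, 6 → best response Incremental.
Lab B against Incremental: payoffs 8, 7, 11 → best response Risky.
Mutual best responses: (Incremental, Risky).

Pure NE: (Incremental, Risky)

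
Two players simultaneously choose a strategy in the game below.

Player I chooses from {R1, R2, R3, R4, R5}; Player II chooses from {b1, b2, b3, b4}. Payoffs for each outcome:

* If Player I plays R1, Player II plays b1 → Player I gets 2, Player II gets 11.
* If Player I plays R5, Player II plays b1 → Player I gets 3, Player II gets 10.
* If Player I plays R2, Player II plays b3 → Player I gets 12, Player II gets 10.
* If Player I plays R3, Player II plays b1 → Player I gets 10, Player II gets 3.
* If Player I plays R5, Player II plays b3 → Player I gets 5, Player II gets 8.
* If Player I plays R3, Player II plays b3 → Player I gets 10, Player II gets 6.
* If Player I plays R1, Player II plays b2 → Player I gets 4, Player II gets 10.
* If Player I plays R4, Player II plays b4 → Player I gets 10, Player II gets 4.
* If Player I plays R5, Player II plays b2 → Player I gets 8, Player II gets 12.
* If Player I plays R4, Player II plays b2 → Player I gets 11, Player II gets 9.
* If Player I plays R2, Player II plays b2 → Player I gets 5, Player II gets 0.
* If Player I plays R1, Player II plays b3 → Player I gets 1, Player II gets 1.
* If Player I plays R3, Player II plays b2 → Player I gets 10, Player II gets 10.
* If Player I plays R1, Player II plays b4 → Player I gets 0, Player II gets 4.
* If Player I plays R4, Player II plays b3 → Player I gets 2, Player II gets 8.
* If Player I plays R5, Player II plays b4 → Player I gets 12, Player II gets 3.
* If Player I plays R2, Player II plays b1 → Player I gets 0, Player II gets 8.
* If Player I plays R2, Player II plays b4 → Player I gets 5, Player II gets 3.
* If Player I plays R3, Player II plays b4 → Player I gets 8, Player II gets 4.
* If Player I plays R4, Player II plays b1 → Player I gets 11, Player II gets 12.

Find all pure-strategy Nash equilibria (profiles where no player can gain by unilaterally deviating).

Mark each player's best response to every combination of opponents' strategies; a profile where every player is best-responding is a pure Nash equilibrium.
Player I against b1: payoffs 2, 0, 10, 11, 3 → best response R4.
Player I against b2: payoffs 4, 5, 10, 11, 8 → best response R4.
Player I against b3: payoffs 1, 12, 10, 2, 5 → best response R2.
Player I against b4: payoffs 0, 5, 8, 10, 12 → best response R5.
Player II against R1: payoffs 11, 10, 1, 4 → best response b1.
Player II against R2: payoffs 8, 0, 10, 3 → best response b3.
Player II against R3: payoffs 3, 10, 6, 4 → best response b2.
Player II against R4: payoffs 12, 9, 8, 4 → best response b1.
Player II against R5: payoffs 10, 12, 8, 3 → best response b2.
Mutual best responses: (R2, b3); (R4, b1).

Pure-strategy Nash equilibria: (R2, b3), (R4, b1)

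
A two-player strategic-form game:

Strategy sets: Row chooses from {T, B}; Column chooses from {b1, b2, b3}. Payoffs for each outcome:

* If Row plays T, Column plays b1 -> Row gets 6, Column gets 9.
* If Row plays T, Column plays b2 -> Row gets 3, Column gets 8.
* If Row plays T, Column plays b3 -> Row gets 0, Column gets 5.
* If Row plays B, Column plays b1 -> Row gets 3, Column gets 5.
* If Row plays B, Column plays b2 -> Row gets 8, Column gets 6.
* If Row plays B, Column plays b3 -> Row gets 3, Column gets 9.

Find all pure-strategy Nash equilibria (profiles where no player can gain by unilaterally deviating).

(T, b1), (B, b3)

Row against b1: payoffs 6, 3 → best response T.
Row against b2: payoffs 3, 8 → best response B.
Row against b3: payoffs 0, 3 → best response B.
Column against T: payoffs 9, 8, 5 → best response b1.
Column against B: payoffs 5, 6, 9 → best response b3.
Mutual best responses: (T, b1); (B, b3).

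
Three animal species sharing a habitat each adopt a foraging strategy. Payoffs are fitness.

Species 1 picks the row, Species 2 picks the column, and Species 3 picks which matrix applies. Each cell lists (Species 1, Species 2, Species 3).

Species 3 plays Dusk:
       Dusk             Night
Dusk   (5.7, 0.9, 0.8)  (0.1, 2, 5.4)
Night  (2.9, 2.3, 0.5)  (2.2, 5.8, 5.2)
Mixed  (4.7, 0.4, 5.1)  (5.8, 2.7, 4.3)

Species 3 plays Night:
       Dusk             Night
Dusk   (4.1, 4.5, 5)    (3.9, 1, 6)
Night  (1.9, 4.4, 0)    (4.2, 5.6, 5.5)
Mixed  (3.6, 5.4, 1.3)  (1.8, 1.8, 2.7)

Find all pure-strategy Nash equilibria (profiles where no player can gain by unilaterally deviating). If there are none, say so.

The pure Nash equilibria are (Dusk, Dusk, Night) and (Night, Night, Night) and (Mixed, Night, Dusk).

Species 1 against (Dusk, Dusk): payoffs 5.7, 2.9, 4.7 → best response Dusk.
Species 1 against (Dusk, Night): payoffs 4.1, 1.9, 3.6 → best response Dusk.
Species 1 against (Night, Dusk): payoffs 0.1, 2.2, 5.8 → best response Mixed.
Species 1 against (Night, Night): payoffs 3.9, 4.2, 1.8 → best response Night.
Species 2 against (Dusk, Dusk): payoffs 0.9, 2 → best response Night.
Species 2 against (Dusk, Night): payoffs 4.5, 1 → best response Dusk.
Species 2 against (Night, Dusk): payoffs 2.3, 5.8 → best response Night.
Species 2 against (Night, Night): payoffs 4.4, 5.6 → best response Night.
Species 2 against (Mixed, Dusk): payoffs 0.4, 2.7 → best response Night.
Species 2 against (Mixed, Night): payoffs 5.4, 1.8 → best response Dusk.
Species 3 against (Dusk, Dusk): payoffs 0.8, 5 → best response Night.
Species 3 against (Dusk, Night): payoffs 5.4, 6 → best response Night.
Species 3 against (Night, Dusk): payoffs 0.5, 0 → best response Dusk.
Species 3 against (Night, Night): payoffs 5.2, 5.5 → best response Night.
Species 3 against (Mixed, Dusk): payoffs 5.1, 1.3 → best response Dusk.
Species 3 against (Mixed, Night): payoffs 4.3, 2.7 → best response Dusk.
Mutual best responses: (Dusk, Dusk, Night); (Night, Night, Night); (Mixed, Night, Dusk).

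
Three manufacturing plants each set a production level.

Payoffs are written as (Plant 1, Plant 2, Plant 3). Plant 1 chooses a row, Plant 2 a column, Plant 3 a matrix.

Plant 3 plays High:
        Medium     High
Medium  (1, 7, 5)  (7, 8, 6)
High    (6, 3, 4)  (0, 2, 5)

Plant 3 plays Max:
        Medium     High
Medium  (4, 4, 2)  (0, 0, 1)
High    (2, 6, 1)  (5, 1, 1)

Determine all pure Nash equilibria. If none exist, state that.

(Medium, Medium, High): Plant 1 can switch to High (1 → 6). Not NE.
(Medium, Medium, Max): Plant 3 can switch to High (2 → 5). Not NE.
(Medium, High, High): Plant 1 gets 7, best alternative 0; Plant 2 gets 8, best alternative 7; Plant 3 gets 6, best alternative 1. No profitable deviation — NE.
(Medium, High, Max): Plant 1 can switch to High (0 → 5). Not NE.
(High, Medium, High): Plant 1 gets 6, best alternative 1; Plant 2 gets 3, best alternative 2; Plant 3 gets 4, best alternative 1. No profitable deviation — NE.
(High, Medium, Max): Plant 1 can switch to Medium (2 → 4). Not NE.
(High, High, High): Plant 1 can switch to Medium (0 → 7). Not NE.
(High, High, Max): Plant 2 can switch to Medium (1 → 6). Not NE.

The pure Nash equilibria are (Medium, High, High); (High, Medium, High).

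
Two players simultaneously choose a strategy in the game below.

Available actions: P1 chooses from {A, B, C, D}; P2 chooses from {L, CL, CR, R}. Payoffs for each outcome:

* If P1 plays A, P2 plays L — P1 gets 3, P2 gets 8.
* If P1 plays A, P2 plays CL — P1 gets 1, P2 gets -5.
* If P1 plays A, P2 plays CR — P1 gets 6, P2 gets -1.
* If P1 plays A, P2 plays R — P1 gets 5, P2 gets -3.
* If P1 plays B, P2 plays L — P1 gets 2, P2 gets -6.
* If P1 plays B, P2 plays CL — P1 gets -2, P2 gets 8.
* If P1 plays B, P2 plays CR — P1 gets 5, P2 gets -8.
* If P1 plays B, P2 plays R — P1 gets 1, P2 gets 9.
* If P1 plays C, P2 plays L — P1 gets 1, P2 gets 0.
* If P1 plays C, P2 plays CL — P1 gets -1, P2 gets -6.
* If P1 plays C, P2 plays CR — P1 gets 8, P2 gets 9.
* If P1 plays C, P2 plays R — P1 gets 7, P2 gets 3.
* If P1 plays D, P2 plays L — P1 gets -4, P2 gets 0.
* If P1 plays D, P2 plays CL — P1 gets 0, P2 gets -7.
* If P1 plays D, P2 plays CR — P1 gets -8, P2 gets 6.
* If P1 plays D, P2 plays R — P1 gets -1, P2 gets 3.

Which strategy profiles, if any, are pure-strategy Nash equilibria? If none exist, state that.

(A, L), (C, CR)

(A, L): P1 gets 3, best alternative 2; P2 gets 8, best alternative -1. No profitable deviation — NE.
(A, CL): P2 can switch to L (-5 → 8). Not NE.
(A, CR): P1 can switch to C (6 → 8). Not NE.
(A, R): P1 can switch to C (5 → 7). Not NE.
(B, L): P1 can switch to A (2 → 3). Not NE.
(B, CL): P1 can switch to A (-2 → 1). Not NE.
(B, CR): P1 can switch to A (5 → 6). Not NE.
(B, R): P1 can switch to A (1 → 5). Not NE.
(C, L): P1 can switch to A (1 → 3). Not NE.
(C, CL): P1 can switch to A (-1 → 1). Not NE.
(C, CR): P1 gets 8, best alternative 6; P2 gets 9, best alternative 3. No profitable deviation — NE.
(C, R): P2 can switch to CR (3 → 9). Not NE.
(D, L): P1 can switch to A (-4 → 3). Not NE.
(D, CL): P1 can switch to A (0 → 1). Not NE.
(The remaining 2 profiles each have a profitable deviation by the same check.)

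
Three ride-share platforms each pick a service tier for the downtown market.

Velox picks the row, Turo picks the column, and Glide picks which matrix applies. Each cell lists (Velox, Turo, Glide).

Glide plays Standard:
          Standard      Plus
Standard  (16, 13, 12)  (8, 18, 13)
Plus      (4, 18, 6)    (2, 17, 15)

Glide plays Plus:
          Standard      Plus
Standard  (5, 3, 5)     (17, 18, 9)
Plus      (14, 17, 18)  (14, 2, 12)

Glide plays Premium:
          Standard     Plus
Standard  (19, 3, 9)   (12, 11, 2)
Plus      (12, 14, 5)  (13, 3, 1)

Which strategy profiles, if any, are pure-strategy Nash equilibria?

(Standard, Standard, Standard): Turo can switch to Plus (13 → 18). Not NE.
(Standard, Standard, Plus): Velox can switch to Plus (5 → 14). Not NE.
(Standard, Standard, Premium): Turo can switch to Plus (3 → 11). Not NE.
(Standard, Plus, Standard): Velox gets 8, best alternative 2; Turo gets 18, best alternative 13; Glide gets 13, best alternative 9. No profitable deviation — NE.
(Standard, Plus, Plus): Glide can switch to Standard (9 → 13). Not NE.
(Standard, Plus, Premium): Velox can switch to Plus (12 → 13). Not NE.
(Plus, Standard, Standard): Velox can switch to Standard (4 → 16). Not NE.
(Plus, Standard, Plus): Velox gets 14, best alternative 5; Turo gets 17, best alternative 2; Glide gets 18, best alternative 6. No profitable deviation — NE.
(Plus, Standard, Premium): Velox can switch to Standard (12 → 19). Not NE.
(Plus, Plus, Standard): Velox can switch to Standard (2 → 8). Not NE.
(Plus, Plus, Plus): Velox can switch to Standard (14 → 17). Not NE.
(Plus, Plus, Premium): Turo can switch to Standard (3 → 14). Not NE.

(Standard, Plus, Standard); (Plus, Standard, Plus)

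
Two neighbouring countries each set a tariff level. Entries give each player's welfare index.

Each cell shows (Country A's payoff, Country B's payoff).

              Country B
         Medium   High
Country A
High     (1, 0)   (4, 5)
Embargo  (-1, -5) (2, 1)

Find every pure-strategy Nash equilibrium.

The unique pure-strategy Nash equilibrium is (High, High).

For each player, find the best response to each opponent profile; mutual best responses are the pure NE.
Country A against Medium: payoffs 1, -1 → best response High.
Country A against High: payoffs 4, 2 → best response High.
Country B against High: payoffs 0, 5 → best response High.
Country B against Embargo: payoffs -5, 1 → best response High.
Mutual best responses: (High, High).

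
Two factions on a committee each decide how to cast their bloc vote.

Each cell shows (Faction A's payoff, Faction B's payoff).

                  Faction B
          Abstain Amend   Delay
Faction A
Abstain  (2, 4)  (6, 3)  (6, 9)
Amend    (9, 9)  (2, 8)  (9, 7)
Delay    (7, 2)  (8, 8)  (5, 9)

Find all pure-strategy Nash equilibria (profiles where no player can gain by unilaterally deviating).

For each player, find the best response to each opponent profile; mutual best responses are the pure NE.
Faction A against Abstain: payoffs 2, 9, 7 → best response Amend.
Faction A against Amend: payoffs 6, 2, 8 → best response Delay.
Faction A against Delay: payoffs 6, 9, 5 → best response Amend.
Faction B against Abstain: payoffs 4, 3, 9 → best response Delay.
Faction B against Amend: payoffs 9, 8, 7 → best response Abstain.
Faction B against Delay: payoffs 2, 8, 9 → best response Delay.
Mutual best responses: (Amend, Abstain).

(Amend, Abstain)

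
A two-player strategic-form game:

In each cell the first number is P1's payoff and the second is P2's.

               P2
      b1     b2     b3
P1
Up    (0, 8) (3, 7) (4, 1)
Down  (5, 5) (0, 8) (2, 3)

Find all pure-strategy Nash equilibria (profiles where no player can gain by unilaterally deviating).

(Up, b1): P1 can switch to Down (0 → 5). Not NE.
(Up, b2): P2 can switch to b1 (7 → 8). Not NE.
(Up, b3): P2 can switch to b1 (1 → 8). Not NE.
(Down, b1): P2 can switch to b2 (5 → 8). Not NE.
(Down, b2): P1 can switch to Up (0 → 3). Not NE.
(Down, b3): P1 can switch to Up (2 → 4). Not NE.

There is no pure-strategy Nash equilibrium.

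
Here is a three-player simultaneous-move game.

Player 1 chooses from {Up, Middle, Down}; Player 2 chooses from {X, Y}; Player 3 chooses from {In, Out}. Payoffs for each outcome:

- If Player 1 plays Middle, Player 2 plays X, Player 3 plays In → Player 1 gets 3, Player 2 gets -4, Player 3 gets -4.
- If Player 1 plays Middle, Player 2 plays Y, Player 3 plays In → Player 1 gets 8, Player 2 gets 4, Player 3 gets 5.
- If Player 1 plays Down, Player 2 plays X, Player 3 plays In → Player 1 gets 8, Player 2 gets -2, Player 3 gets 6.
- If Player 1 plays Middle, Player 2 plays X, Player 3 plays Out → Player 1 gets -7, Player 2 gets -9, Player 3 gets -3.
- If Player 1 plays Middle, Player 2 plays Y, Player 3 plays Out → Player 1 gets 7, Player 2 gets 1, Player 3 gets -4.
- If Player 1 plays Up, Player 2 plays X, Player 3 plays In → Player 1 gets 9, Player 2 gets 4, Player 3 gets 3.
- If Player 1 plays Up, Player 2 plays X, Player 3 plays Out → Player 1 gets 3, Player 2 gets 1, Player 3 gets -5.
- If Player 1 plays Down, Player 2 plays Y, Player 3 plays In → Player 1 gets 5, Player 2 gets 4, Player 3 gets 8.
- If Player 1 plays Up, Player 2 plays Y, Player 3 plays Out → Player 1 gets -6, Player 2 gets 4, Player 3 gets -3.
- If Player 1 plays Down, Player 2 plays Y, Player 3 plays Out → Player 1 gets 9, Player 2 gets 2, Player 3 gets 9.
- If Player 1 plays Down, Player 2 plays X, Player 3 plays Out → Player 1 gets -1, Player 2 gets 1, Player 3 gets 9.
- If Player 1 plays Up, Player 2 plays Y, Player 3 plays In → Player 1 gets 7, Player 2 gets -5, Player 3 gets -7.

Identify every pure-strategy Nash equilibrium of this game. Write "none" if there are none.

Pure-strategy Nash equilibria: (Up, X, In), (Middle, Y, In), (Down, Y, Out)

(Up, X, In): Player 1 gets 9, best alternative 8; Player 2 gets 4, best alternative -5; Player 3 gets 3, best alternative -5. No profitable deviation — NE.
(Up, X, Out): Player 2 can switch to Y (1 → 4). Not NE.
(Up, Y, In): Player 1 can switch to Middle (7 → 8). Not NE.
(Up, Y, Out): Player 1 can switch to Middle (-6 → 7). Not NE.
(Middle, X, In): Player 1 can switch to Up (3 → 9). Not NE.
(Middle, X, Out): Player 1 can switch to Up (-7 → 3). Not NE.
(Middle, Y, In): Player 1 gets 8, best alternative 7; Player 2 gets 4, best alternative -4; Player 3 gets 5, best alternative -4. No profitable deviation — NE.
(Middle, Y, Out): Player 1 can switch to Down (7 → 9). Not NE.
(Down, X, In): Player 1 can switch to Up (8 → 9). Not NE.
(Down, X, Out): Player 1 can switch to Up (-1 → 3). Not NE.
(Down, Y, Out): Player 1 gets 9, best alternative 7; Player 2 gets 2, best alternative 1; Player 3 gets 9, best alternative 8. No profitable deviation — NE.
(The remaining 1 profile has a profitable deviation by the same check.)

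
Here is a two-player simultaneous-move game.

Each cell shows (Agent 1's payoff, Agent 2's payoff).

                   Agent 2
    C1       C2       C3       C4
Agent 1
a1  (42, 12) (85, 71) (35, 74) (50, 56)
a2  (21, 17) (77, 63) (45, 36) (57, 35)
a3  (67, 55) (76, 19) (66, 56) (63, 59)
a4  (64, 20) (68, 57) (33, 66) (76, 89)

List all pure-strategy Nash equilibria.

(a1, C1): Agent 1 can switch to a3 (42 → 67). Not NE.
(a1, C2): Agent 2 can switch to C3 (71 → 74). Not NE.
(a1, C3): Agent 1 can switch to a2 (35 → 45). Not NE.
(a1, C4): Agent 1 can switch to a2 (50 → 57). Not NE.
(a2, C1): Agent 1 can switch to a1 (21 → 42). Not NE.
(a2, C2): Agent 1 can switch to a1 (77 → 85). Not NE.
(a2, C3): Agent 1 can switch to a3 (45 → 66). Not NE.
(a2, C4): Agent 1 can switch to a3 (57 → 63). Not NE.
(a4, C4): Agent 1 gets 76, best alternative 63; Agent 2 gets 89, best alternative 66. No profitable deviation — NE.
(The remaining 7 profiles each have a profitable deviation by the same check.)

Pure NE: (a4, C4)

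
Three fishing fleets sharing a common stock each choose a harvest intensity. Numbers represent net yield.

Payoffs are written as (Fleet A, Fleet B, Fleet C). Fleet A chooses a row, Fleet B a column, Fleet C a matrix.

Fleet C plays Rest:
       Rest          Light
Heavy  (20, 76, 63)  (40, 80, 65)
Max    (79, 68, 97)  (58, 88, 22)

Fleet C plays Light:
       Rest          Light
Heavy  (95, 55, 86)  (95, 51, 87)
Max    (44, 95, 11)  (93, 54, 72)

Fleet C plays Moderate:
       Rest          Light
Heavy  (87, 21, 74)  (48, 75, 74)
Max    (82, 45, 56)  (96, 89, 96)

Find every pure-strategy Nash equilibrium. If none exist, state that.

The pure Nash equilibria are (Heavy, Rest, Light) and (Max, Light, Moderate).

Fleet A against (Rest, Rest): payoffs 20, 79 → best response Max.
Fleet A against (Rest, Light): payoffs 95, 44 → best response Heavy.
Fleet A against (Rest, Moderate): payoffs 87, 82 → best response Heavy.
Fleet A against (Light, Rest): payoffs 40, 58 → best response Max.
Fleet A against (Light, Light): payoffs 95, 93 → best response Heavy.
Fleet A against (Light, Moderate): payoffs 48, 96 → best response Max.
Fleet B against (Heavy, Rest): payoffs 76, 80 → best response Light.
Fleet B against (Heavy, Light): payoffs 55, 51 → best response Rest.
Fleet B against (Heavy, Moderate): payoffs 21, 75 → best response Light.
Fleet B against (Max, Rest): payoffs 68, 88 → best response Light.
Fleet B against (Max, Light): payoffs 95, 54 → best response Rest.
Fleet B against (Max, Moderate): payoffs 45, 89 → best response Light.
Fleet C against (Heavy, Rest): payoffs 63, 86, 74 → best response Light.
Fleet C against (Heavy, Light): payoffs 65, 87, 74 → best response Light.
Fleet C against (Max, Rest): payoffs 97, 11, 56 → best response Rest.
Fleet C against (Max, Light): payoffs 22, 72, 96 → best response Moderate.
Mutual best responses: (Heavy, Rest, Light); (Max, Light, Moderate).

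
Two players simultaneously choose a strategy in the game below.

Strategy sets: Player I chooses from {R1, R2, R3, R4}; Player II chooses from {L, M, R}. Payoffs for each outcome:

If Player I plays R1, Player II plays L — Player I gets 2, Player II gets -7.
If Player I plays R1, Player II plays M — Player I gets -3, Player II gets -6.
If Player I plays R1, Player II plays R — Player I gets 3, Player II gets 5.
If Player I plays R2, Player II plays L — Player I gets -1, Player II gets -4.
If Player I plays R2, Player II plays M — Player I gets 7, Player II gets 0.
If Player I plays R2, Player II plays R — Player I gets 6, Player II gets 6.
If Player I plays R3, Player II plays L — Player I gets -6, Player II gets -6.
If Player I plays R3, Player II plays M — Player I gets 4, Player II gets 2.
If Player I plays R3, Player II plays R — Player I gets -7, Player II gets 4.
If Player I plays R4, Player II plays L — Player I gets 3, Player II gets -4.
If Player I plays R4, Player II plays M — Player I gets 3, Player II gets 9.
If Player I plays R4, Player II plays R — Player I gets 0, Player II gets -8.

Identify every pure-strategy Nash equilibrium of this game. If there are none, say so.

(R2, R)

Player I against L: payoffs 2, -1, -6, 3 → best response R4.
Player I against M: payoffs -3, 7, 4, 3 → best response R2.
Player I against R: payoffs 3, 6, -7, 0 → best response R2.
Player II against R1: payoffs -7, -6, 5 → best response R.
Player II against R2: payoffs -4, 0, 6 → best response R.
Player II against R3: payoffs -6, 2, 4 → best response R.
Player II against R4: payoffs -4, 9, -8 → best response M.
Mutual best responses: (R2, R).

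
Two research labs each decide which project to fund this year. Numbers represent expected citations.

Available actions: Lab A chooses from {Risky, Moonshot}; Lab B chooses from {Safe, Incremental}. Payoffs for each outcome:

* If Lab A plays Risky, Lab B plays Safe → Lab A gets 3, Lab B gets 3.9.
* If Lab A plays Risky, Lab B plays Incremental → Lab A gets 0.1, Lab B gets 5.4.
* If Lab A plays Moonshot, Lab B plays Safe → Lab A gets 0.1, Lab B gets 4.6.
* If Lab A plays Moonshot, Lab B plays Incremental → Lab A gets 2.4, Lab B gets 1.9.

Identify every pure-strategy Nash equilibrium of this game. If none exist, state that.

Lab A against Safe: payoffs 3, 0.1 → best response Risky.
Lab A against Incremental: payoffs 0.1, 2.4 → best response Moonshot.
Lab B against Risky: payoffs 3.9, 5.4 → best response Incremental.
Lab B against Moonshot: payoffs 4.6, 1.9 → best response Safe.
No profile is a mutual best response for all players.

There is no pure-strategy Nash equilibrium.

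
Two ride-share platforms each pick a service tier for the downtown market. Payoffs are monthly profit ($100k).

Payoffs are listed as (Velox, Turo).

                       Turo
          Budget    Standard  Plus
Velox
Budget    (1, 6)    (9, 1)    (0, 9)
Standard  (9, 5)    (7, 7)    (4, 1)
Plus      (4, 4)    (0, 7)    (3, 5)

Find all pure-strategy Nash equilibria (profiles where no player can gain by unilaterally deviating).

(Budget, Budget): Velox can switch to Standard (1 → 9). Not NE.
(Budget, Standard): Turo can switch to Budget (1 → 6). Not NE.
(Budget, Plus): Velox can switch to Standard (0 → 4). Not NE.
(Standard, Budget): Turo can switch to Standard (5 → 7). Not NE.
(Standard, Standard): Velox can switch to Budget (7 → 9). Not NE.
(Standard, Plus): Turo can switch to Budget (1 → 5). Not NE.
(Plus, Budget): Velox can switch to Standard (4 → 9). Not NE.
(Plus, Standard): Velox can switch to Budget (0 → 9). Not NE.
(Plus, Plus): Velox can switch to Standard (3 → 4). Not NE.

No pure-strategy Nash equilibrium.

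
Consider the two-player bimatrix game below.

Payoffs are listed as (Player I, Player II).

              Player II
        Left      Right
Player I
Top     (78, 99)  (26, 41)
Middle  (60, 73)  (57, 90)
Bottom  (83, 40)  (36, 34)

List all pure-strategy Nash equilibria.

Mark each player's best response to every combination of opponents' strategies; a profile where every player is best-responding is a pure Nash equilibrium.
Player I against Left: payoffs 78, 60, 83 → best response Bottom.
Player I against Right: payoffs 26, 57, 36 → best response Middle.
Player II against Top: payoffs 99, 41 → best response Left.
Player II against Middle: payoffs 73, 90 → best response Right.
Player II against Bottom: payoffs 40, 34 → best response Left.
Mutual best responses: (Middle, Right); (Bottom, Left).

The pure Nash equilibria are (Middle, Right) and (Bottom, Left).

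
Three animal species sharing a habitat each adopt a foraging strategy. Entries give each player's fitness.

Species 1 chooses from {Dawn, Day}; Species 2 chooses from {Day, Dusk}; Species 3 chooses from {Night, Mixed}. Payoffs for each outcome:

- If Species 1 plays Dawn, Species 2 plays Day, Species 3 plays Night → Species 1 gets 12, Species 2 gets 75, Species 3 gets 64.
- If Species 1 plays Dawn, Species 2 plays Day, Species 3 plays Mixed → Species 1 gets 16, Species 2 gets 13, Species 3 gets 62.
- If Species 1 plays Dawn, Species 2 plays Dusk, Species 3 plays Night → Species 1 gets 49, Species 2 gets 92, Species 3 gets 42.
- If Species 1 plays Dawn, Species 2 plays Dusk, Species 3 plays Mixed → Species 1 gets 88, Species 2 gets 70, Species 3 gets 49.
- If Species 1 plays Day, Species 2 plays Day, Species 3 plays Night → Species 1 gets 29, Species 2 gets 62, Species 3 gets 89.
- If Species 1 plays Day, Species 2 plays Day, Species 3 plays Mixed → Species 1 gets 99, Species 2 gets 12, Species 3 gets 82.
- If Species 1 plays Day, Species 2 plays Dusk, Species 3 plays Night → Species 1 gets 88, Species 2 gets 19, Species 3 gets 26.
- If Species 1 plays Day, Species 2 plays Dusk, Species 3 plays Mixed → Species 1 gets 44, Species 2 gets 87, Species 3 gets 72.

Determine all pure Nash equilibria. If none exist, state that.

For each player, find the best response to each opponent profile; mutual best responses are the pure NE.
Species 1 against (Day, Night): payoffs 12, 29 → best response Day.
Species 1 against (Day, Mixed): payoffs 16, 99 → best response Day.
Species 1 against (Dusk, Night): payoffs 49, 88 → best response Day.
Species 1 against (Dusk, Mixed): payoffs 88, 44 → best response Dawn.
Species 2 against (Dawn, Night): payoffs 75, 92 → best response Dusk.
Species 2 against (Dawn, Mixed): payoffs 13, 70 → best response Dusk.
Species 2 against (Day, Night): payoffs 62, 19 → best response Day.
Species 2 against (Day, Mixed): payoffs 12, 87 → best response Dusk.
Species 3 against (Dawn, Day): payoffs 64, 62 → best response Night.
Species 3 against (Dawn, Dusk): payoffs 42, 49 → best response Mixed.
Species 3 against (Day, Day): payoffs 89, 82 → best response Night.
Species 3 against (Day, Dusk): payoffs 26, 72 → best response Mixed.
Mutual best responses: (Dawn, Dusk, Mixed); (Day, Day, Night).

Pure-strategy Nash equilibria: (Dawn, Dusk, Mixed); (Day, Day, Night)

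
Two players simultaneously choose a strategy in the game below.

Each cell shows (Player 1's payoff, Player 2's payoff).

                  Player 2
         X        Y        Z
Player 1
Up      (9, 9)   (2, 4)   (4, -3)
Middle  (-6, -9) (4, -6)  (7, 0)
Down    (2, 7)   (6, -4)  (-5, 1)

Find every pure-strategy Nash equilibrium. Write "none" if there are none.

Player 1 against X: payoffs 9, -6, 2 → best response Up.
Player 1 against Y: payoffs 2, 4, 6 → best response Down.
Player 1 against Z: payoffs 4, 7, -5 → best response Middle.
Player 2 against Up: payoffs 9, 4, -3 → best response X.
Player 2 against Middle: payoffs -9, -6, 0 → best response Z.
Player 2 against Down: payoffs 7, -4, 1 → best response X.
Mutual best responses: (Up, X); (Middle, Z).

Pure-strategy Nash equilibria: (Up, X), (Middle, Z)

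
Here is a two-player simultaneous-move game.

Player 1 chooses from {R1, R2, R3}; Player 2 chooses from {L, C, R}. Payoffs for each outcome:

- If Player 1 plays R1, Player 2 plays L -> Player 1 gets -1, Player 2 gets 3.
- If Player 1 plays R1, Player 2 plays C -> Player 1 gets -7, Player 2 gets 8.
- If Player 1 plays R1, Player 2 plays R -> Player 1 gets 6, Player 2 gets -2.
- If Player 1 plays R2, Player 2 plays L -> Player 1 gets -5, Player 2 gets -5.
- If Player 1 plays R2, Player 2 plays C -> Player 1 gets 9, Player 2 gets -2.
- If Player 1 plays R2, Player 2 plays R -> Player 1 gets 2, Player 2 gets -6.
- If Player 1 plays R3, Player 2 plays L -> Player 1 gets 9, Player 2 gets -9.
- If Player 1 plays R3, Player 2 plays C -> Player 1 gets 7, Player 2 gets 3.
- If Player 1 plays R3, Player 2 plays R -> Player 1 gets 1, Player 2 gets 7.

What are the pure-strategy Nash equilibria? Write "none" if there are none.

The unique pure-strategy Nash equilibrium is (R2, C).

Player 1 against L: payoffs -1, -5, 9 → best response R3.
Player 1 against C: payoffs -7, 9, 7 → best response R2.
Player 1 against R: payoffs 6, 2, 1 → best response R1.
Player 2 against R1: payoffs 3, 8, -2 → best response C.
Player 2 against R2: payoffs -5, -2, -6 → best response C.
Player 2 against R3: payoffs -9, 3, 7 → best response R.
Mutual best responses: (R2, C).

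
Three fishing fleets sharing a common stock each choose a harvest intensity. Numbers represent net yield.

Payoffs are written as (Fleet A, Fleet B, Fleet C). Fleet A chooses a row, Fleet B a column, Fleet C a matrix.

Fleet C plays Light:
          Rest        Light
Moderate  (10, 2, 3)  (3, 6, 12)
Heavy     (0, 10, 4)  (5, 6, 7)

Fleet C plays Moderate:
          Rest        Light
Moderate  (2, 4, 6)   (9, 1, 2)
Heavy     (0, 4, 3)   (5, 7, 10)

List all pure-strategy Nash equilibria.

(Moderate, Rest, Moderate)

Fleet A against (Rest, Light): payoffs 10, 0 → best response Moderate.
Fleet A against (Rest, Moderate): payoffs 2, 0 → best response Moderate.
Fleet A against (Light, Light): payoffs 3, 5 → best response Heavy.
Fleet A against (Light, Moderate): payoffs 9, 5 → best response Moderate.
Fleet B against (Moderate, Light): payoffs 2, 6 → best response Light.
Fleet B against (Moderate, Moderate): payoffs 4, 1 → best response Rest.
Fleet B against (Heavy, Light): payoffs 10, 6 → best response Rest.
Fleet B against (Heavy, Moderate): payoffs 4, 7 → best response Light.
Fleet C against (Moderate, Rest): payoffs 3, 6 → best response Moderate.
Fleet C against (Moderate, Light): payoffs 12, 2 → best response Light.
Fleet C against (Heavy, Rest): payoffs 4, 3 → best response Light.
Fleet C against (Heavy, Light): payoffs 7, 10 → best response Moderate.
Mutual best responses: (Moderate, Rest, Moderate).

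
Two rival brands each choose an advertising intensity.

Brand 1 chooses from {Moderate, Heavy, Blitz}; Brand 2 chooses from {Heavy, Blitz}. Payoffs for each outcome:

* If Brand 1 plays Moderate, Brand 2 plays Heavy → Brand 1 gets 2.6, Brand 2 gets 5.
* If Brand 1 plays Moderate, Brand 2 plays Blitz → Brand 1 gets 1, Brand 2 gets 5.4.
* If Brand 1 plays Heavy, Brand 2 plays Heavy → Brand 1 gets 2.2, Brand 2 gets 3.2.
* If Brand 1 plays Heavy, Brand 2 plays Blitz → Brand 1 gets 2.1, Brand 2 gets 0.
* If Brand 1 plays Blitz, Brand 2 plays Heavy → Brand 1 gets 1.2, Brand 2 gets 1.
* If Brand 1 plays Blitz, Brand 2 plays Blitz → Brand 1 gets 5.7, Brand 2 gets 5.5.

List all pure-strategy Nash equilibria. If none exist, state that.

Check each profile: it is a Nash equilibrium iff no player can strictly gain by switching unilaterally.
(Moderate, Heavy): Brand 2 can switch to Blitz (5 → 5.4). Not NE.
(Moderate, Blitz): Brand 1 can switch to Heavy (1 → 2.1). Not NE.
(Heavy, Heavy): Brand 1 can switch to Moderate (2.2 → 2.6). Not NE.
(Heavy, Blitz): Brand 1 can switch to Blitz (2.1 → 5.7). Not NE.
(Blitz, Heavy): Brand 1 can switch to Moderate (1.2 → 2.6). Not NE.
(Blitz, Blitz): Brand 1 gets 5.7, best alternative 2.1; Brand 2 gets 5.5, best alternative 1. No profitable deviation — NE.

(Blitz, Blitz)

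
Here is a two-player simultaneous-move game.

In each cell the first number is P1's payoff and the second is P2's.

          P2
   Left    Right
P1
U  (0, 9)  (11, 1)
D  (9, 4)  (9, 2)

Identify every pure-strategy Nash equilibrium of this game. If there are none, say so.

The unique pure-strategy Nash equilibrium is (D, Left).

Check each profile: it is a Nash equilibrium iff no player can strictly gain by switching unilaterally.
(U, Left): P1 can switch to D (0 → 9). Not NE.
(U, Right): P2 can switch to Left (1 → 9). Not NE.
(D, Left): P1 gets 9, best alternative 0; P2 gets 4, best alternative 2. No profitable deviation — NE.
(D, Right): P1 can switch to U (9 → 11). Not NE.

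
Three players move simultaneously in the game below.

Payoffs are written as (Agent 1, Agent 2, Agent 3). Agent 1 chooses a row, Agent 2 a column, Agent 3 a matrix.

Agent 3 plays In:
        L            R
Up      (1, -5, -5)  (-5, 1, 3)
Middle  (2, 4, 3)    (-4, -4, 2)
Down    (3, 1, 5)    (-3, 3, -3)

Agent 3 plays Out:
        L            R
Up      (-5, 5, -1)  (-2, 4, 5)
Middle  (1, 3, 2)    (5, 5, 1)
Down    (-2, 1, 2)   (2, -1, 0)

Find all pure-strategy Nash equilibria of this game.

(Up, L, In): Agent 1 can switch to Middle (1 → 2). Not NE.
(Up, L, Out): Agent 1 can switch to Middle (-5 → 1). Not NE.
(Up, R, In): Agent 1 can switch to Middle (-5 → -4). Not NE.
(Up, R, Out): Agent 1 can switch to Middle (-2 → 5). Not NE.
(Middle, L, In): Agent 1 can switch to Down (2 → 3). Not NE.
(Middle, L, Out): Agent 2 can switch to R (3 → 5). Not NE.
(Middle, R, In): Agent 1 can switch to Down (-4 → -3). Not NE.
(Middle, R, Out): Agent 3 can switch to In (1 → 2). Not NE.
(Down, L, In): Agent 2 can switch to R (1 → 3). Not NE.
(Down, L, Out): Agent 1 can switch to Middle (-2 → 1). Not NE.
(Down, R, In): Agent 3 can switch to Out (-3 → 0). Not NE.
(Down, R, Out): Agent 1 can switch to Middle (2 → 5). Not NE.

none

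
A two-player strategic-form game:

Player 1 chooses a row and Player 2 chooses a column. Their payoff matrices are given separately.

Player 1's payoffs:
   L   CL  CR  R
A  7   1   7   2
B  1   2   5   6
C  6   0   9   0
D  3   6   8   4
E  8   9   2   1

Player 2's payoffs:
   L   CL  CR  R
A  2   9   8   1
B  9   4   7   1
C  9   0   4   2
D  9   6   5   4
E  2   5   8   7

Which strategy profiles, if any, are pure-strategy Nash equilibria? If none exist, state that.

No pure-strategy Nash equilibrium.

Mark each player's best response to every combination of opponents' strategies; a profile where every player is best-responding is a pure Nash equilibrium.
Player 1 against L: payoffs 7, 1, 6, 3, 8 → best response E.
Player 1 against CL: payoffs 1, 2, 0, 6, 9 → best response E.
Player 1 against CR: payoffs 7, 5, 9, 8, 2 → best response C.
Player 1 against R: payoffs 2, 6, 0, 4, 1 → best response B.
Player 2 against A: payoffs 2, 9, 8, 1 → best response CL.
Player 2 against B: payoffs 9, 4, 7, 1 → best response L.
Player 2 against C: payoffs 9, 0, 4, 2 → best response L.
Player 2 against D: payoffs 9, 6, 5, 4 → best response L.
Player 2 against E: payoffs 2, 5, 8, 7 → best response CR.
No profile is a mutual best response for all players.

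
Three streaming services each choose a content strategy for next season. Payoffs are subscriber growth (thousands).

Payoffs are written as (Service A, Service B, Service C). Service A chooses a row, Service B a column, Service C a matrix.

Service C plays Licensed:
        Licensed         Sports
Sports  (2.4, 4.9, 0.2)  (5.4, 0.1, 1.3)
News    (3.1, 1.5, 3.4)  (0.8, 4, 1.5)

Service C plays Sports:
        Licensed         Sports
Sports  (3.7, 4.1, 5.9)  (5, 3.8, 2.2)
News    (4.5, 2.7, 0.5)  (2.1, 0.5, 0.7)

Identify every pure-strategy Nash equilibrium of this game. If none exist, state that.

Mark each player's best response to every combination of opponents' strategies; a profile where every player is best-responding is a pure Nash equilibrium.
Service A against (Licensed, Licensed): payoffs 2.4, 3.1 → best response News.
Service A against (Licensed, Sports): payoffs 3.7, 4.5 → best response News.
Service A against (Sports, Licensed): payoffs 5.4, 0.8 → best response Sports.
Service A against (Sports, Sports): payoffs 5, 2.1 → best response Sports.
Service B against (Sports, Licensed): payoffs 4.9, 0.1 → best response Licensed.
Service B against (Sports, Sports): payoffs 4.1, 3.8 → best response Licensed.
Service B against (News, Licensed): payoffs 1.5, 4 → best response Sports.
Service B against (News, Sports): payoffs 2.7, 0.5 → best response Licensed.
Service C against (Sports, Licensed): payoffs 0.2, 5.9 → best response Sports.
Service C against (Sports, Sports): payoffs 1.3, 2.2 → best response Sports.
Service C against (News, Licensed): payoffs 3.4, 0.5 → best response Licensed.
Service C against (News, Sports): payoffs 1.5, 0.7 → best response Licensed.
No profile is a mutual best response for all players.

No pure-strategy Nash equilibrium.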